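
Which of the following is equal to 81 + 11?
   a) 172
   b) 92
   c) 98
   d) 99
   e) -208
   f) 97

81 + 11 = 92
b) 92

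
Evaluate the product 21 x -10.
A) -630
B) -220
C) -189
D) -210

21 * -10 = -210
D) -210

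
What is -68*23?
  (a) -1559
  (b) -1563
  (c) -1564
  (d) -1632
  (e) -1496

-68 * 23 = -1564
c) -1564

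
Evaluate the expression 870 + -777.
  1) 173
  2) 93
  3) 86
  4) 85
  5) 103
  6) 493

870 + -777 = 93
2) 93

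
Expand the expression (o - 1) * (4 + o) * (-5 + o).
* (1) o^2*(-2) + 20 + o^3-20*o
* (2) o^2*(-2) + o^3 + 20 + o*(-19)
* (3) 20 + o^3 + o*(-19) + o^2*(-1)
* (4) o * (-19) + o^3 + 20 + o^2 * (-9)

Expanding (o - 1) * (4 + o) * (-5 + o):
= o^2*(-2) + o^3 + 20 + o*(-19)
2) o^2*(-2) + o^3 + 20 + o*(-19)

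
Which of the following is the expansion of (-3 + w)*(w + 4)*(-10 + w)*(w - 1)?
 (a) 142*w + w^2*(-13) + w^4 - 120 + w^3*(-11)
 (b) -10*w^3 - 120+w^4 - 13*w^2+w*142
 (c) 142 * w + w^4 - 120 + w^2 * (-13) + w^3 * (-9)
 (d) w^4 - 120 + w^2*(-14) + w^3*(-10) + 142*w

Expanding (-3 + w)*(w + 4)*(-10 + w)*(w - 1):
= -10*w^3 - 120+w^4 - 13*w^2+w*142
b) -10*w^3 - 120+w^4 - 13*w^2+w*142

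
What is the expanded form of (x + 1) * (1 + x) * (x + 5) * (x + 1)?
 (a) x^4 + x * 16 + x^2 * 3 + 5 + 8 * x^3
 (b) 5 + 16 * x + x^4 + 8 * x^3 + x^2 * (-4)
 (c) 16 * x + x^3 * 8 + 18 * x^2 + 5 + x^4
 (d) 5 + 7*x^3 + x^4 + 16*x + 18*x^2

Expanding (x + 1) * (1 + x) * (x + 5) * (x + 1):
= 16 * x + x^3 * 8 + 18 * x^2 + 5 + x^4
c) 16 * x + x^3 * 8 + 18 * x^2 + 5 + x^4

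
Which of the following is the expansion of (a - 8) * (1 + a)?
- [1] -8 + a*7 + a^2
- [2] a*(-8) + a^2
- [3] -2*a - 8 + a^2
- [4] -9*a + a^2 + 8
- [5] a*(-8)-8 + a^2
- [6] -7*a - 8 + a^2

Expanding (a - 8) * (1 + a):
= -7*a - 8 + a^2
6) -7*a - 8 + a^2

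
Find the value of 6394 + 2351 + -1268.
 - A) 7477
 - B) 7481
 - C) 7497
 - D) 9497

First: 6394 + 2351 = 8745
Then: 8745 + -1268 = 7477
A) 7477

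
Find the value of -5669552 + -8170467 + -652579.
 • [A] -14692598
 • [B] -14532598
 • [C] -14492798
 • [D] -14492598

First: -5669552 + -8170467 = -13840019
Then: -13840019 + -652579 = -14492598
D) -14492598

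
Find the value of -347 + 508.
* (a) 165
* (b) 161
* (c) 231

-347 + 508 = 161
b) 161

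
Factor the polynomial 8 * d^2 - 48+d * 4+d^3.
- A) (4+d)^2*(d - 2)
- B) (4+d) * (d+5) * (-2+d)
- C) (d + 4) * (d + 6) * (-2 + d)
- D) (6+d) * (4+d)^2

We need to factor 8 * d^2 - 48+d * 4+d^3.
The factored form is (d + 4) * (d + 6) * (-2 + d).
C) (d + 4) * (d + 6) * (-2 + d)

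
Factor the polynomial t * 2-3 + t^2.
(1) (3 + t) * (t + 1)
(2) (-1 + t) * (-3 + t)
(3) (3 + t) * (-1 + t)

We need to factor t * 2-3 + t^2.
The factored form is (3 + t) * (-1 + t).
3) (3 + t) * (-1 + t)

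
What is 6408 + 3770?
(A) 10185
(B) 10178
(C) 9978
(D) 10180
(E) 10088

6408 + 3770 = 10178
B) 10178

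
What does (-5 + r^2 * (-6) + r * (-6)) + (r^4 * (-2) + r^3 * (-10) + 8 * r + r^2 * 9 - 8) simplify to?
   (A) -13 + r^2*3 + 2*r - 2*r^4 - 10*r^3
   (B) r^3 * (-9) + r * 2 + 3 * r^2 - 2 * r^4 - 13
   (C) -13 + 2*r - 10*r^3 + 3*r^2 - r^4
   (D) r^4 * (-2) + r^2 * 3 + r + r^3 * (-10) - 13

Adding the polynomials and combining like terms:
(-5 + r^2*(-6) + r*(-6)) + (r^4*(-2) + r^3*(-10) + 8*r + r^2*9 - 8)
= -13 + r^2*3 + 2*r - 2*r^4 - 10*r^3
A) -13 + r^2*3 + 2*r - 2*r^4 - 10*r^3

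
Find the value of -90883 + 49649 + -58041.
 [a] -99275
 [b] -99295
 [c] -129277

First: -90883 + 49649 = -41234
Then: -41234 + -58041 = -99275
a) -99275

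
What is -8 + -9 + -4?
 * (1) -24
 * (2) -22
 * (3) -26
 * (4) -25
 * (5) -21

First: -8 + -9 = -17
Then: -17 + -4 = -21
5) -21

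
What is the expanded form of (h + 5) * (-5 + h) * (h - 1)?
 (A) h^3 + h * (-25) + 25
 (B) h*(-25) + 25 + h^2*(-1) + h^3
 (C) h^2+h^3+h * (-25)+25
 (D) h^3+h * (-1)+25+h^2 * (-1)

Expanding (h + 5) * (-5 + h) * (h - 1):
= h*(-25) + 25 + h^2*(-1) + h^3
B) h*(-25) + 25 + h^2*(-1) + h^3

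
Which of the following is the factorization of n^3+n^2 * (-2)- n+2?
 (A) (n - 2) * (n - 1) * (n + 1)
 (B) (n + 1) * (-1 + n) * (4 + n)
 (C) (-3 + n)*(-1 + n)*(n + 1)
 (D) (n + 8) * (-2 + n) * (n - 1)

We need to factor n^3+n^2 * (-2)- n+2.
The factored form is (n - 2) * (n - 1) * (n + 1).
A) (n - 2) * (n - 1) * (n + 1)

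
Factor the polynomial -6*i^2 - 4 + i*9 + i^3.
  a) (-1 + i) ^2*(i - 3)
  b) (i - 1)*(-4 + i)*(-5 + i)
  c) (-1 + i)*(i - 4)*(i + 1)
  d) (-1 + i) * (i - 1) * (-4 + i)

We need to factor -6*i^2 - 4 + i*9 + i^3.
The factored form is (-1 + i) * (i - 1) * (-4 + i).
d) (-1 + i) * (i - 1) * (-4 + i)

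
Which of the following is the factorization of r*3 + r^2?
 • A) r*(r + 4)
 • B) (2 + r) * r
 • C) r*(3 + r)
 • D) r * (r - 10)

We need to factor r*3 + r^2.
The factored form is r*(3 + r).
C) r*(3 + r)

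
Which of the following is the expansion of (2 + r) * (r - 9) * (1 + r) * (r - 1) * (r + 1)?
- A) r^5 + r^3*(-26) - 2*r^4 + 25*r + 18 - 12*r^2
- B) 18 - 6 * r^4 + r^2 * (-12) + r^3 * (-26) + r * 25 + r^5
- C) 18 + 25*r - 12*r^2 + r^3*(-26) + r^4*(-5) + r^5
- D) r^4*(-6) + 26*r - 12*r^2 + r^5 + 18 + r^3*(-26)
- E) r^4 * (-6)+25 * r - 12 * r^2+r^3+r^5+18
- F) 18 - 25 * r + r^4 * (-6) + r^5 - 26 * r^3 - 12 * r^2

Expanding (2 + r) * (r - 9) * (1 + r) * (r - 1) * (r + 1):
= 18 - 6 * r^4 + r^2 * (-12) + r^3 * (-26) + r * 25 + r^5
B) 18 - 6 * r^4 + r^2 * (-12) + r^3 * (-26) + r * 25 + r^5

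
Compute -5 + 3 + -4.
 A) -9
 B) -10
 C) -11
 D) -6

First: -5 + 3 = -2
Then: -2 + -4 = -6
D) -6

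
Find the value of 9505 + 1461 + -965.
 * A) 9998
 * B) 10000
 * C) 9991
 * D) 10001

First: 9505 + 1461 = 10966
Then: 10966 + -965 = 10001
D) 10001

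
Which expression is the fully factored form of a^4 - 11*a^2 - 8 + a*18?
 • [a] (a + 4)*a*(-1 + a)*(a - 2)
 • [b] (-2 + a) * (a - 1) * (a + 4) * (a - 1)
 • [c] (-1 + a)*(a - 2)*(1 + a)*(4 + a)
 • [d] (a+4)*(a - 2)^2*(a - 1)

We need to factor a^4 - 11*a^2 - 8 + a*18.
The factored form is (-2 + a) * (a - 1) * (a + 4) * (a - 1).
b) (-2 + a) * (a - 1) * (a + 4) * (a - 1)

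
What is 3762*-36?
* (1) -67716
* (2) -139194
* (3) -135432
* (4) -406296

3762 * -36 = -135432
3) -135432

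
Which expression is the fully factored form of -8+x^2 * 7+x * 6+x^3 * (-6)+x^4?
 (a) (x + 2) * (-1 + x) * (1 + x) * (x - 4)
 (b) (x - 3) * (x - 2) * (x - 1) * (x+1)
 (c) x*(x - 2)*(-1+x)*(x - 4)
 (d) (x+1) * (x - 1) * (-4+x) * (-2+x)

We need to factor -8+x^2 * 7+x * 6+x^3 * (-6)+x^4.
The factored form is (x+1) * (x - 1) * (-4+x) * (-2+x).
d) (x+1) * (x - 1) * (-4+x) * (-2+x)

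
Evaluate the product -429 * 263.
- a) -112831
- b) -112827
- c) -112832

-429 * 263 = -112827
b) -112827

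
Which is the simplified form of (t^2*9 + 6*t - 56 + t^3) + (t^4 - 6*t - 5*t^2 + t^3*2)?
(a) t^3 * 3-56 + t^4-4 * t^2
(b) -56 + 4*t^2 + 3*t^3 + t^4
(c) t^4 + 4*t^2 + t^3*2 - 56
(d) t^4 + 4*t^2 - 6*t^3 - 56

Adding the polynomials and combining like terms:
(t^2*9 + 6*t - 56 + t^3) + (t^4 - 6*t - 5*t^2 + t^3*2)
= -56 + 4*t^2 + 3*t^3 + t^4
b) -56 + 4*t^2 + 3*t^3 + t^4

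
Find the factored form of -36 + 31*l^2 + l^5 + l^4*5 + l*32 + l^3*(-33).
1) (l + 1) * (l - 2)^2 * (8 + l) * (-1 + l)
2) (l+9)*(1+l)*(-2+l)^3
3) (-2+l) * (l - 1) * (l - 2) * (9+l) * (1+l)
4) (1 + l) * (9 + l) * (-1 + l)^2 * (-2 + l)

We need to factor -36 + 31*l^2 + l^5 + l^4*5 + l*32 + l^3*(-33).
The factored form is (-2+l) * (l - 1) * (l - 2) * (9+l) * (1+l).
3) (-2+l) * (l - 1) * (l - 2) * (9+l) * (1+l)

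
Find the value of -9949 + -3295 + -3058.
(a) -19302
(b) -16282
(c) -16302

First: -9949 + -3295 = -13244
Then: -13244 + -3058 = -16302
c) -16302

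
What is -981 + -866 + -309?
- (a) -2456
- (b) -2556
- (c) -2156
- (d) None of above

First: -981 + -866 = -1847
Then: -1847 + -309 = -2156
c) -2156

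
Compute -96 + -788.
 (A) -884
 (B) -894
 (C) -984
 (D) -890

-96 + -788 = -884
A) -884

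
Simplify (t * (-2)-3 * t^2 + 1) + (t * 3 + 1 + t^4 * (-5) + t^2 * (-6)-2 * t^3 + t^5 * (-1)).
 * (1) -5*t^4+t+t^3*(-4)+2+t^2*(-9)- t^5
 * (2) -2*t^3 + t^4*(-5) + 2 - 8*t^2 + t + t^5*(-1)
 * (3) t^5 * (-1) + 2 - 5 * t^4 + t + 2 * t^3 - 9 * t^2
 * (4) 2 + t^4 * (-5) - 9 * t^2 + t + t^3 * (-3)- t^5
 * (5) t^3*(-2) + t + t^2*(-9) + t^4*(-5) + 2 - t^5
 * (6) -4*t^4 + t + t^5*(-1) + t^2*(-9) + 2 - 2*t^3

Adding the polynomials and combining like terms:
(t*(-2) - 3*t^2 + 1) + (t*3 + 1 + t^4*(-5) + t^2*(-6) - 2*t^3 + t^5*(-1))
= t^3*(-2) + t + t^2*(-9) + t^4*(-5) + 2 - t^5
5) t^3*(-2) + t + t^2*(-9) + t^4*(-5) + 2 - t^5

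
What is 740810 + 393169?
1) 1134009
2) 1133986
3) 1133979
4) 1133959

740810 + 393169 = 1133979
3) 1133979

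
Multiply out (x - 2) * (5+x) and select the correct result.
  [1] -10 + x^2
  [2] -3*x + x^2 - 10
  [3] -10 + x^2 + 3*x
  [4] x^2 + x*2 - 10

Expanding (x - 2) * (5+x):
= -10 + x^2 + 3*x
3) -10 + x^2 + 3*x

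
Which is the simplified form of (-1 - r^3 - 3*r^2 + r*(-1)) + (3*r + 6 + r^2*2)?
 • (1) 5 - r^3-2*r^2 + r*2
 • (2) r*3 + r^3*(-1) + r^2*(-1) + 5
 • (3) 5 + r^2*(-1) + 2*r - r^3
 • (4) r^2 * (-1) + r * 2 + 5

Adding the polynomials and combining like terms:
(-1 - r^3 - 3*r^2 + r*(-1)) + (3*r + 6 + r^2*2)
= 5 + r^2*(-1) + 2*r - r^3
3) 5 + r^2*(-1) + 2*r - r^3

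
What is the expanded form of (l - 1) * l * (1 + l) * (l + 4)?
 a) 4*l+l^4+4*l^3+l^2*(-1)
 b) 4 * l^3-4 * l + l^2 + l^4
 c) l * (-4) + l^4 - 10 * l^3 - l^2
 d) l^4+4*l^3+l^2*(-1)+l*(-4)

Expanding (l - 1) * l * (1 + l) * (l + 4):
= l^4+4*l^3+l^2*(-1)+l*(-4)
d) l^4+4*l^3+l^2*(-1)+l*(-4)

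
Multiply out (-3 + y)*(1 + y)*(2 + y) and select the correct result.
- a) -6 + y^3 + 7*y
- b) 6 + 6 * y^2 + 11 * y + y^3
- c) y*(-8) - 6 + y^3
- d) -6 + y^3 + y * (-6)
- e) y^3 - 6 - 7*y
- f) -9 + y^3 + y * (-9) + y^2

Expanding (-3 + y)*(1 + y)*(2 + y):
= y^3 - 6 - 7*y
e) y^3 - 6 - 7*y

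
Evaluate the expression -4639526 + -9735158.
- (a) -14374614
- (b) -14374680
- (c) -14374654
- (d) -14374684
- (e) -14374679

-4639526 + -9735158 = -14374684
d) -14374684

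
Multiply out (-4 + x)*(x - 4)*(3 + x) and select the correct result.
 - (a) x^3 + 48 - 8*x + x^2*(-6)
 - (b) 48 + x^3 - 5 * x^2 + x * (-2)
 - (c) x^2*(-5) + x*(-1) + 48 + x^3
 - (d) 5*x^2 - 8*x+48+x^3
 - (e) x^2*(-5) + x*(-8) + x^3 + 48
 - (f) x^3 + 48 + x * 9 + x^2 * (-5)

Expanding (-4 + x)*(x - 4)*(3 + x):
= x^2*(-5) + x*(-8) + x^3 + 48
e) x^2*(-5) + x*(-8) + x^3 + 48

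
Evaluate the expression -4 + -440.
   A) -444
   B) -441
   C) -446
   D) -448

-4 + -440 = -444
A) -444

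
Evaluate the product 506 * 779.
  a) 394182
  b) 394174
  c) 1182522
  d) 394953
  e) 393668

506 * 779 = 394174
b) 394174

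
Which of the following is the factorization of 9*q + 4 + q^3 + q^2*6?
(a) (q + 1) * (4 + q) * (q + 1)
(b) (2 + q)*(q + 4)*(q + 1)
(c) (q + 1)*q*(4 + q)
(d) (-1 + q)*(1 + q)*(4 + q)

We need to factor 9*q + 4 + q^3 + q^2*6.
The factored form is (q + 1) * (4 + q) * (q + 1).
a) (q + 1) * (4 + q) * (q + 1)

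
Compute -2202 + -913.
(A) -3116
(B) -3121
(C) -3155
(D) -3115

-2202 + -913 = -3115
D) -3115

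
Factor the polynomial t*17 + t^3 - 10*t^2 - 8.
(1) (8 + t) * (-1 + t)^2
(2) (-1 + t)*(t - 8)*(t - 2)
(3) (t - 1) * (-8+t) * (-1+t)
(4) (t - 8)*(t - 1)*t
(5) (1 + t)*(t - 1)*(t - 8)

We need to factor t*17 + t^3 - 10*t^2 - 8.
The factored form is (t - 1) * (-8+t) * (-1+t).
3) (t - 1) * (-8+t) * (-1+t)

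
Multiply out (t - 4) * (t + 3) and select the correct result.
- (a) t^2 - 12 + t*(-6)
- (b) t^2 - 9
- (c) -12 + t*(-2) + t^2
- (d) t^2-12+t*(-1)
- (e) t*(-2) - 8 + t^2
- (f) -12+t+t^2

Expanding (t - 4) * (t + 3):
= t^2-12+t*(-1)
d) t^2-12+t*(-1)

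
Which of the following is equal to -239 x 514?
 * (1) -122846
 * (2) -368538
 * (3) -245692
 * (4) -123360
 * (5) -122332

-239 * 514 = -122846
1) -122846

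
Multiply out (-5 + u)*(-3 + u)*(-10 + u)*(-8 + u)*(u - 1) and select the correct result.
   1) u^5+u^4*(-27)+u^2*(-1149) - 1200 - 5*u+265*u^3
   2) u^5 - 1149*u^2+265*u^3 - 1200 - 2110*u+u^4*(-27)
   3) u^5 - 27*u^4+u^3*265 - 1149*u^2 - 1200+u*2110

Expanding (-5 + u)*(-3 + u)*(-10 + u)*(-8 + u)*(u - 1):
= u^5 - 27*u^4+u^3*265 - 1149*u^2 - 1200+u*2110
3) u^5 - 27*u^4+u^3*265 - 1149*u^2 - 1200+u*2110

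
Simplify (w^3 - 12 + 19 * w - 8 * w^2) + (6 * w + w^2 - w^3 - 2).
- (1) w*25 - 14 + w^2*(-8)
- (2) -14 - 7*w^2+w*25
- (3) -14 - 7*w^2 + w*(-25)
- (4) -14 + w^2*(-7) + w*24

Adding the polynomials and combining like terms:
(w^3 - 12 + 19*w - 8*w^2) + (6*w + w^2 - w^3 - 2)
= -14 - 7*w^2+w*25
2) -14 - 7*w^2+w*25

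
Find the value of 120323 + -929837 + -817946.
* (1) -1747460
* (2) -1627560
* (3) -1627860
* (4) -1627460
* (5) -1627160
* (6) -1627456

First: 120323 + -929837 = -809514
Then: -809514 + -817946 = -1627460
4) -1627460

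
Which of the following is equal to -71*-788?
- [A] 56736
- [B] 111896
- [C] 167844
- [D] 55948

-71 * -788 = 55948
D) 55948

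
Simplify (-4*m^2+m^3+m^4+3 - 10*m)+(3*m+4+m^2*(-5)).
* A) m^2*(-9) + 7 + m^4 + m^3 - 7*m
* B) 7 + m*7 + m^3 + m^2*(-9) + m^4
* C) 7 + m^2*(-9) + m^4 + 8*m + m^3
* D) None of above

Adding the polynomials and combining like terms:
(-4*m^2 + m^3 + m^4 + 3 - 10*m) + (3*m + 4 + m^2*(-5))
= m^2*(-9) + 7 + m^4 + m^3 - 7*m
A) m^2*(-9) + 7 + m^4 + m^3 - 7*m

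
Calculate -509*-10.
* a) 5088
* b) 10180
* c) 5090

-509 * -10 = 5090
c) 5090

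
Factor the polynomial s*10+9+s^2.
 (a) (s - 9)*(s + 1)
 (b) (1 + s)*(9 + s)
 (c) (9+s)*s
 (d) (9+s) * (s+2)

We need to factor s*10+9+s^2.
The factored form is (1 + s)*(9 + s).
b) (1 + s)*(9 + s)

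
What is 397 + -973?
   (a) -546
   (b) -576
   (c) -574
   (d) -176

397 + -973 = -576
b) -576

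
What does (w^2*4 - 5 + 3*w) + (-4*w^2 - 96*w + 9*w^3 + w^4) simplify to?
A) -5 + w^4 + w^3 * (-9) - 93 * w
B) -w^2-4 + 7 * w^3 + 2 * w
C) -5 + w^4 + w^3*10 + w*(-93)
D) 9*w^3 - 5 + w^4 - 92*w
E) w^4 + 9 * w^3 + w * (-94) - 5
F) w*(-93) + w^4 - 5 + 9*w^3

Adding the polynomials and combining like terms:
(w^2*4 - 5 + 3*w) + (-4*w^2 - 96*w + 9*w^3 + w^4)
= w*(-93) + w^4 - 5 + 9*w^3
F) w*(-93) + w^4 - 5 + 9*w^3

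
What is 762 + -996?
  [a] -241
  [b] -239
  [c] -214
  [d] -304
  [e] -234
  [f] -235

762 + -996 = -234
e) -234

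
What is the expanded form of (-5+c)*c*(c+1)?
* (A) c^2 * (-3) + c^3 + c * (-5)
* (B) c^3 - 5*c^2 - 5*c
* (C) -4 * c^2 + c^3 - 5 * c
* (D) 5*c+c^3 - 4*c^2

Expanding (-5+c)*c*(c+1):
= -4 * c^2 + c^3 - 5 * c
C) -4 * c^2 + c^3 - 5 * c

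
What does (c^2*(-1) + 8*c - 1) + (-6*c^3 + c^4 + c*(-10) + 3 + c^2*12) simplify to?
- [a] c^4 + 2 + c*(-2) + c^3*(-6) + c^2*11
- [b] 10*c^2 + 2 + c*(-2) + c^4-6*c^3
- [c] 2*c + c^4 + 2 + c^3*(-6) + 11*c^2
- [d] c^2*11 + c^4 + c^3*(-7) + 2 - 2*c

Adding the polynomials and combining like terms:
(c^2*(-1) + 8*c - 1) + (-6*c^3 + c^4 + c*(-10) + 3 + c^2*12)
= c^4 + 2 + c*(-2) + c^3*(-6) + c^2*11
a) c^4 + 2 + c*(-2) + c^3*(-6) + c^2*11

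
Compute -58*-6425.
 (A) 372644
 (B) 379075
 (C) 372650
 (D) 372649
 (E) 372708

-58 * -6425 = 372650
C) 372650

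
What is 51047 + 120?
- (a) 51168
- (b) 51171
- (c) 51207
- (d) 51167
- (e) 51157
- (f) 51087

51047 + 120 = 51167
d) 51167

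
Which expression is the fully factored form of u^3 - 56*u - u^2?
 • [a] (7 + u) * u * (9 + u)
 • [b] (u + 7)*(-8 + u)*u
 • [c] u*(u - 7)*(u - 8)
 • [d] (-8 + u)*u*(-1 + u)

We need to factor u^3 - 56*u - u^2.
The factored form is (u + 7)*(-8 + u)*u.
b) (u + 7)*(-8 + u)*u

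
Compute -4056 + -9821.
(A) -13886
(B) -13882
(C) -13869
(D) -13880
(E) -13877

-4056 + -9821 = -13877
E) -13877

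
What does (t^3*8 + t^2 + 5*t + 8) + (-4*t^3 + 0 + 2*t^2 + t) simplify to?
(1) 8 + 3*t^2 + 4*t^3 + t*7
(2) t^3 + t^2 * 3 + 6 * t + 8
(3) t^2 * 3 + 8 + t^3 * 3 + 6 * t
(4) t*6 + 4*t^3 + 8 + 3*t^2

Adding the polynomials and combining like terms:
(t^3*8 + t^2 + 5*t + 8) + (-4*t^3 + 0 + 2*t^2 + t)
= t*6 + 4*t^3 + 8 + 3*t^2
4) t*6 + 4*t^3 + 8 + 3*t^2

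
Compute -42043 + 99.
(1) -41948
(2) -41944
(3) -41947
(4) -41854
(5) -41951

-42043 + 99 = -41944
2) -41944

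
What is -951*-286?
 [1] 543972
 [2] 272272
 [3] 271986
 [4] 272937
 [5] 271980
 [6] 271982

-951 * -286 = 271986
3) 271986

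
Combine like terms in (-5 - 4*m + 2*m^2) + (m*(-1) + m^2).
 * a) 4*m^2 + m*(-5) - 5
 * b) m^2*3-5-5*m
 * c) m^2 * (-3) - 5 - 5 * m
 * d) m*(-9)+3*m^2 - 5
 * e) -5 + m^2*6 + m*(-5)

Adding the polynomials and combining like terms:
(-5 - 4*m + 2*m^2) + (m*(-1) + m^2)
= m^2*3-5-5*m
b) m^2*3-5-5*m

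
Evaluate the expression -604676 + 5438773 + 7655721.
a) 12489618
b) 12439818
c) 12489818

First: -604676 + 5438773 = 4834097
Then: 4834097 + 7655721 = 12489818
c) 12489818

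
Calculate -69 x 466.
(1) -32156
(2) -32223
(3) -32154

-69 * 466 = -32154
3) -32154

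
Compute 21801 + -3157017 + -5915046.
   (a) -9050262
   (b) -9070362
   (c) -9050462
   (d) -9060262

First: 21801 + -3157017 = -3135216
Then: -3135216 + -5915046 = -9050262
a) -9050262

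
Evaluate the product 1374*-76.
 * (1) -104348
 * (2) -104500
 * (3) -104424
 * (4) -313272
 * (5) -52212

1374 * -76 = -104424
3) -104424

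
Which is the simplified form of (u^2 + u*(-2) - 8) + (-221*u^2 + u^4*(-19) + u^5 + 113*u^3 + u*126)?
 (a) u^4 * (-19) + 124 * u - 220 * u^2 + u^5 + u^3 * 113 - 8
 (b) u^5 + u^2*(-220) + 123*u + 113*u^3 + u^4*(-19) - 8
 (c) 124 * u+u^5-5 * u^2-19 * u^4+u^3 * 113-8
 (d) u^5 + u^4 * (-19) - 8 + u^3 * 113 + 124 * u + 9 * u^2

Adding the polynomials and combining like terms:
(u^2 + u*(-2) - 8) + (-221*u^2 + u^4*(-19) + u^5 + 113*u^3 + u*126)
= u^4 * (-19) + 124 * u - 220 * u^2 + u^5 + u^3 * 113 - 8
a) u^4 * (-19) + 124 * u - 220 * u^2 + u^5 + u^3 * 113 - 8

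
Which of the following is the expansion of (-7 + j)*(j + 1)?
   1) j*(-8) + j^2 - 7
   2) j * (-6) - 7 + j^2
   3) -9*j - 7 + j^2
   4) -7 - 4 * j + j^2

Expanding (-7 + j)*(j + 1):
= j * (-6) - 7 + j^2
2) j * (-6) - 7 + j^2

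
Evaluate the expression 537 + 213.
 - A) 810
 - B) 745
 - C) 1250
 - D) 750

537 + 213 = 750
D) 750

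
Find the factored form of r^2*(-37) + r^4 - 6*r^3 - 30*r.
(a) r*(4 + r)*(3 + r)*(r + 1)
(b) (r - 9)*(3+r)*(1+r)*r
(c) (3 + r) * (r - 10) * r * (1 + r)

We need to factor r^2*(-37) + r^4 - 6*r^3 - 30*r.
The factored form is (3 + r) * (r - 10) * r * (1 + r).
c) (3 + r) * (r - 10) * r * (1 + r)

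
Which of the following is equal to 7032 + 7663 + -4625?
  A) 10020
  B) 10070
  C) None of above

First: 7032 + 7663 = 14695
Then: 14695 + -4625 = 10070
B) 10070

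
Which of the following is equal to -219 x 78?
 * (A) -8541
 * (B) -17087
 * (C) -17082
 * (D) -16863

-219 * 78 = -17082
C) -17082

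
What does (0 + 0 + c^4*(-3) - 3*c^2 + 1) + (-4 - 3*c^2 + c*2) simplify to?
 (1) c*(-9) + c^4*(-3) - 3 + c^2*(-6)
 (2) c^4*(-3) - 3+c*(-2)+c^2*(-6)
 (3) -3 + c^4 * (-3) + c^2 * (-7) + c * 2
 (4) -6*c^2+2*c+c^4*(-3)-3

Adding the polynomials and combining like terms:
(0 + 0 + c^4*(-3) - 3*c^2 + 1) + (-4 - 3*c^2 + c*2)
= -6*c^2+2*c+c^4*(-3)-3
4) -6*c^2+2*c+c^4*(-3)-3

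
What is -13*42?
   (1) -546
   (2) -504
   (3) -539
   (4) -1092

-13 * 42 = -546
1) -546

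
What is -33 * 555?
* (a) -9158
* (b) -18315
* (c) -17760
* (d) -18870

-33 * 555 = -18315
b) -18315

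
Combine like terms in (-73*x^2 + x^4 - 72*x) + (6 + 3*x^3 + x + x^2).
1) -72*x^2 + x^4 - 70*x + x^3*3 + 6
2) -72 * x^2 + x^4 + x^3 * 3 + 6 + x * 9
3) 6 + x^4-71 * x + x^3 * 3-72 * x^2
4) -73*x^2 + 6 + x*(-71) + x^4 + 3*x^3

Adding the polynomials and combining like terms:
(-73*x^2 + x^4 - 72*x) + (6 + 3*x^3 + x + x^2)
= 6 + x^4-71 * x + x^3 * 3-72 * x^2
3) 6 + x^4-71 * x + x^3 * 3-72 * x^2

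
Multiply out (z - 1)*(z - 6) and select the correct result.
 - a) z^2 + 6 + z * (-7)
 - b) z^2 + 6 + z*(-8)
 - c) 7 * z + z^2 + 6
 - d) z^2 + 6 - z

Expanding (z - 1)*(z - 6):
= z^2 + 6 + z * (-7)
a) z^2 + 6 + z * (-7)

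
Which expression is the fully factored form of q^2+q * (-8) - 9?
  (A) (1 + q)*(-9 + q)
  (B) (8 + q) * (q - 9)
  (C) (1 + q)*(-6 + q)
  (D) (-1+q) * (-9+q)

We need to factor q^2+q * (-8) - 9.
The factored form is (1 + q)*(-9 + q).
A) (1 + q)*(-9 + q)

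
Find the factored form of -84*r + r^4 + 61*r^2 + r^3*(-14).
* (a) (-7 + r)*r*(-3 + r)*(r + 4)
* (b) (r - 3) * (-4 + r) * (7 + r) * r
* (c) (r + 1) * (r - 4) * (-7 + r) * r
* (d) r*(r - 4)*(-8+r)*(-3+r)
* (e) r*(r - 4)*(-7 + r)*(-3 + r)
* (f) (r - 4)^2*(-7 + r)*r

We need to factor -84*r + r^4 + 61*r^2 + r^3*(-14).
The factored form is r*(r - 4)*(-7 + r)*(-3 + r).
e) r*(r - 4)*(-7 + r)*(-3 + r)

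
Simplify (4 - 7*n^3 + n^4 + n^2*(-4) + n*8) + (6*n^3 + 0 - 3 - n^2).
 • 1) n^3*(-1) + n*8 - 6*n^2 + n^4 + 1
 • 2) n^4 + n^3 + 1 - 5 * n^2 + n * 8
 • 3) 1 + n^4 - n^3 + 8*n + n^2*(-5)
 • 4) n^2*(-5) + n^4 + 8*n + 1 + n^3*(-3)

Adding the polynomials and combining like terms:
(4 - 7*n^3 + n^4 + n^2*(-4) + n*8) + (6*n^3 + 0 - 3 - n^2)
= 1 + n^4 - n^3 + 8*n + n^2*(-5)
3) 1 + n^4 - n^3 + 8*n + n^2*(-5)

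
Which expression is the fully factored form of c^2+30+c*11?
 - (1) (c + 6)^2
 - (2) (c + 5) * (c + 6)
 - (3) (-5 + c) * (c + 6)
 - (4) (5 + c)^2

We need to factor c^2+30+c*11.
The factored form is (c + 5) * (c + 6).
2) (c + 5) * (c + 6)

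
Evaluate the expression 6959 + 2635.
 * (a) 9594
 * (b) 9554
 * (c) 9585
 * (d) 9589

6959 + 2635 = 9594
a) 9594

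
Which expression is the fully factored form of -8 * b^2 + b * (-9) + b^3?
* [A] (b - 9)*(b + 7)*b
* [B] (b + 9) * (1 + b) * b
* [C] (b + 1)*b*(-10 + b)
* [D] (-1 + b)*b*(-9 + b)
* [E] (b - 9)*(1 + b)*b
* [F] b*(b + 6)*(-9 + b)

We need to factor -8 * b^2 + b * (-9) + b^3.
The factored form is (b - 9)*(1 + b)*b.
E) (b - 9)*(1 + b)*b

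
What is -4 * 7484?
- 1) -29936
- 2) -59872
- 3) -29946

-4 * 7484 = -29936
1) -29936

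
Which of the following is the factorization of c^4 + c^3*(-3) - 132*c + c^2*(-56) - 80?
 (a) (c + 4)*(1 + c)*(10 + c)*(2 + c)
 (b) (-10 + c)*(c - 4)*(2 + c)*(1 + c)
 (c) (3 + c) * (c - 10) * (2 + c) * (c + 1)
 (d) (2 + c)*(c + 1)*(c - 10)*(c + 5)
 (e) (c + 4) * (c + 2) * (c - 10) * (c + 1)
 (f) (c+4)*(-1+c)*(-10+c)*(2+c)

We need to factor c^4 + c^3*(-3) - 132*c + c^2*(-56) - 80.
The factored form is (c + 4) * (c + 2) * (c - 10) * (c + 1).
e) (c + 4) * (c + 2) * (c - 10) * (c + 1)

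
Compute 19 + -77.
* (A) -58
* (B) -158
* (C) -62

19 + -77 = -58
A) -58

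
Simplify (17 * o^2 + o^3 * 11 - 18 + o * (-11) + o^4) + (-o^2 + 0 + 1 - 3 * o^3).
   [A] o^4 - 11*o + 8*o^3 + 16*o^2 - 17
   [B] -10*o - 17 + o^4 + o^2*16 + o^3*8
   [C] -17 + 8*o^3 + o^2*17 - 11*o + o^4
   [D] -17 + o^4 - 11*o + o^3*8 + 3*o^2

Adding the polynomials and combining like terms:
(17*o^2 + o^3*11 - 18 + o*(-11) + o^4) + (-o^2 + 0 + 1 - 3*o^3)
= o^4 - 11*o + 8*o^3 + 16*o^2 - 17
A) o^4 - 11*o + 8*o^3 + 16*o^2 - 17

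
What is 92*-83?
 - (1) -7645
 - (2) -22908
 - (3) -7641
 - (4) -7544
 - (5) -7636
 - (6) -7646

92 * -83 = -7636
5) -7636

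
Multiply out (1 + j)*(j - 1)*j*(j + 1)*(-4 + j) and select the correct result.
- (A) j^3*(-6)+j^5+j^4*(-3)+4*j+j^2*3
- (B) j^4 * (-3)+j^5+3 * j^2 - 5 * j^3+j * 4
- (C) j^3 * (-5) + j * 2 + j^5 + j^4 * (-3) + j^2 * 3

Expanding (1 + j)*(j - 1)*j*(j + 1)*(-4 + j):
= j^4 * (-3)+j^5+3 * j^2 - 5 * j^3+j * 4
B) j^4 * (-3)+j^5+3 * j^2 - 5 * j^3+j * 4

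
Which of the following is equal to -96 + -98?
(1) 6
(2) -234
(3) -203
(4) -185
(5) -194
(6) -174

-96 + -98 = -194
5) -194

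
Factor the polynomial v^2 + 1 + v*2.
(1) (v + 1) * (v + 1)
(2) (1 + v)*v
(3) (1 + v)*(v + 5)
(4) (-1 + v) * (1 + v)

We need to factor v^2 + 1 + v*2.
The factored form is (v + 1) * (v + 1).
1) (v + 1) * (v + 1)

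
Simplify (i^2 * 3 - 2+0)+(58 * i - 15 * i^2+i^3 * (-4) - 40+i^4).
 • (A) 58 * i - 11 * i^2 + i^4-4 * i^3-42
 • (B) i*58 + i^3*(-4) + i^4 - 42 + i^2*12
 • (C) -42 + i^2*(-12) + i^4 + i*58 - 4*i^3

Adding the polynomials and combining like terms:
(i^2*3 - 2 + 0) + (58*i - 15*i^2 + i^3*(-4) - 40 + i^4)
= -42 + i^2*(-12) + i^4 + i*58 - 4*i^3
C) -42 + i^2*(-12) + i^4 + i*58 - 4*i^3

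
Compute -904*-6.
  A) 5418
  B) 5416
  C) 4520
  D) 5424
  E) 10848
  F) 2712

-904 * -6 = 5424
D) 5424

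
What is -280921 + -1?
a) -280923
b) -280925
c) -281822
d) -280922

-280921 + -1 = -280922
d) -280922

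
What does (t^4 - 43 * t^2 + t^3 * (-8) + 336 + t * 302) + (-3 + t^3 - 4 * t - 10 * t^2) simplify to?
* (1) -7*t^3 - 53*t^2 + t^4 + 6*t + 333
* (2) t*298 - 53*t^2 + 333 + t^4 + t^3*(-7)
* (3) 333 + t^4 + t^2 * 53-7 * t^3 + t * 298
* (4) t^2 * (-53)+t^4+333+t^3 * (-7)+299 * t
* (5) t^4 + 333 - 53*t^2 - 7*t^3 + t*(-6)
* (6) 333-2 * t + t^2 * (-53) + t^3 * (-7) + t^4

Adding the polynomials and combining like terms:
(t^4 - 43*t^2 + t^3*(-8) + 336 + t*302) + (-3 + t^3 - 4*t - 10*t^2)
= t*298 - 53*t^2 + 333 + t^4 + t^3*(-7)
2) t*298 - 53*t^2 + 333 + t^4 + t^3*(-7)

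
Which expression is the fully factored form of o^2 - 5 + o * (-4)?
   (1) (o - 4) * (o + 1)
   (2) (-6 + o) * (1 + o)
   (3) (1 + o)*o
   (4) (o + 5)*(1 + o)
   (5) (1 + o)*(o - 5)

We need to factor o^2 - 5 + o * (-4).
The factored form is (1 + o)*(o - 5).
5) (1 + o)*(o - 5)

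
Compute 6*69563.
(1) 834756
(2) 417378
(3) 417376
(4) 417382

6 * 69563 = 417378
2) 417378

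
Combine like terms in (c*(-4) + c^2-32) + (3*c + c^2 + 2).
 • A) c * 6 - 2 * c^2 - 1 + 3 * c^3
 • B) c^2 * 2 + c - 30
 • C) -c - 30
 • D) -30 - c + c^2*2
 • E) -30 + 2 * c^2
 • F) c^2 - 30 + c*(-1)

Adding the polynomials and combining like terms:
(c*(-4) + c^2 - 32) + (3*c + c^2 + 2)
= -30 - c + c^2*2
D) -30 - c + c^2*2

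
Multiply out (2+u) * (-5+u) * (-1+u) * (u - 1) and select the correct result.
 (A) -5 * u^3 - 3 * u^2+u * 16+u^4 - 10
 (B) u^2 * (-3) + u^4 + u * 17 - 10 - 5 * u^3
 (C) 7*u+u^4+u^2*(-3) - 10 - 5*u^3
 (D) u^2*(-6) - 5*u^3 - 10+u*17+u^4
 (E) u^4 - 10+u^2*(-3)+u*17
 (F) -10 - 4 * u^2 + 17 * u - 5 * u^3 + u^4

Expanding (2+u) * (-5+u) * (-1+u) * (u - 1):
= u^2 * (-3) + u^4 + u * 17 - 10 - 5 * u^3
B) u^2 * (-3) + u^4 + u * 17 - 10 - 5 * u^3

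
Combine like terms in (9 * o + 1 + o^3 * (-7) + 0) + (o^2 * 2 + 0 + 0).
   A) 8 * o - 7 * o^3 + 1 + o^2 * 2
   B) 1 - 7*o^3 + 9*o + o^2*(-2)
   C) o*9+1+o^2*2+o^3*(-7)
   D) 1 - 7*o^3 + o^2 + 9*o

Adding the polynomials and combining like terms:
(9*o + 1 + o^3*(-7) + 0) + (o^2*2 + 0 + 0)
= o*9+1+o^2*2+o^3*(-7)
C) o*9+1+o^2*2+o^3*(-7)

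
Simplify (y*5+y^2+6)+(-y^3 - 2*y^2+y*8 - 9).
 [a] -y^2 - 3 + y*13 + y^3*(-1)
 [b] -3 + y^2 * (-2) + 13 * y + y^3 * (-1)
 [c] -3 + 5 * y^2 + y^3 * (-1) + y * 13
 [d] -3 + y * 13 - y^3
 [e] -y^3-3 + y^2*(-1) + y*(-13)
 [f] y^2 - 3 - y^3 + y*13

Adding the polynomials and combining like terms:
(y*5 + y^2 + 6) + (-y^3 - 2*y^2 + y*8 - 9)
= -y^2 - 3 + y*13 + y^3*(-1)
a) -y^2 - 3 + y*13 + y^3*(-1)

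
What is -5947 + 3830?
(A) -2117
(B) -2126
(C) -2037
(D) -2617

-5947 + 3830 = -2117
A) -2117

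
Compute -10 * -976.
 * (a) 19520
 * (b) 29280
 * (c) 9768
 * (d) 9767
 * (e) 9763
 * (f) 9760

-10 * -976 = 9760
f) 9760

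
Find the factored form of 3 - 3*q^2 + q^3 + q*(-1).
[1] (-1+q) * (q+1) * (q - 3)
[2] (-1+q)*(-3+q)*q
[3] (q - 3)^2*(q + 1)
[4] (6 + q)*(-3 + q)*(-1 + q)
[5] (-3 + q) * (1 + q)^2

We need to factor 3 - 3*q^2 + q^3 + q*(-1).
The factored form is (-1+q) * (q+1) * (q - 3).
1) (-1+q) * (q+1) * (q - 3)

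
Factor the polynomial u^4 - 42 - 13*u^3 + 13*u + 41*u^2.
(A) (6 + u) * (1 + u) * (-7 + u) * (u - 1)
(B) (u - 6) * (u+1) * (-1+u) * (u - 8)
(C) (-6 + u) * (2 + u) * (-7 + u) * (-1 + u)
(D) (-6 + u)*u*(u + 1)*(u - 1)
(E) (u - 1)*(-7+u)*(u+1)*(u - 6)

We need to factor u^4 - 42 - 13*u^3 + 13*u + 41*u^2.
The factored form is (u - 1)*(-7+u)*(u+1)*(u - 6).
E) (u - 1)*(-7+u)*(u+1)*(u - 6)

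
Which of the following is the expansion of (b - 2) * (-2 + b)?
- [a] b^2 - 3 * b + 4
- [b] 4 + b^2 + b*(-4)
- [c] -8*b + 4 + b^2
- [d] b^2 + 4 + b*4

Expanding (b - 2) * (-2 + b):
= 4 + b^2 + b*(-4)
b) 4 + b^2 + b*(-4)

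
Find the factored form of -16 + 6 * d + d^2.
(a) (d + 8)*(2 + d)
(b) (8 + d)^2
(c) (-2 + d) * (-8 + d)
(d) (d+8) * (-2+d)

We need to factor -16 + 6 * d + d^2.
The factored form is (d+8) * (-2+d).
d) (d+8) * (-2+d)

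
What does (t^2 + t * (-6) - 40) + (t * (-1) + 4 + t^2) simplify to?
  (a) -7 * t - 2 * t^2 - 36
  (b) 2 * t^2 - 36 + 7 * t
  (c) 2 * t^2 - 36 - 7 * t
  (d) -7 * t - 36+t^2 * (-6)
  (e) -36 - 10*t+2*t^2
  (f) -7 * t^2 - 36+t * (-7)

Adding the polynomials and combining like terms:
(t^2 + t*(-6) - 40) + (t*(-1) + 4 + t^2)
= 2 * t^2 - 36 - 7 * t
c) 2 * t^2 - 36 - 7 * t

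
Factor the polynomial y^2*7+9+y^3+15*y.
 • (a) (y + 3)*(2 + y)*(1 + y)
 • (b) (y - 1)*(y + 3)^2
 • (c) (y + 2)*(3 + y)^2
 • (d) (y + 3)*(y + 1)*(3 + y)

We need to factor y^2*7+9+y^3+15*y.
The factored form is (y + 3)*(y + 1)*(3 + y).
d) (y + 3)*(y + 1)*(3 + y)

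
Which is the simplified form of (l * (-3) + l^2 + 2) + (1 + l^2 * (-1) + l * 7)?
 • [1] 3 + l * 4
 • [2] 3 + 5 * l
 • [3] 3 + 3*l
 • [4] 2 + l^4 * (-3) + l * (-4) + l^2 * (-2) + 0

Adding the polynomials and combining like terms:
(l*(-3) + l^2 + 2) + (1 + l^2*(-1) + l*7)
= 3 + l * 4
1) 3 + l * 4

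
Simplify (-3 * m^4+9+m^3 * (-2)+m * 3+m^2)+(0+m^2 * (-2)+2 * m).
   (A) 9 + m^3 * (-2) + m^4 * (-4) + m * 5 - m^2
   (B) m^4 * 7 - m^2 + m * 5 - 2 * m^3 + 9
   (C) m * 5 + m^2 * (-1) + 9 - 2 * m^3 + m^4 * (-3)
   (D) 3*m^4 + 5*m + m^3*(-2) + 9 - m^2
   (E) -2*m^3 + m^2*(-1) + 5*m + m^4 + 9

Adding the polynomials and combining like terms:
(-3*m^4 + 9 + m^3*(-2) + m*3 + m^2) + (0 + m^2*(-2) + 2*m)
= m * 5 + m^2 * (-1) + 9 - 2 * m^3 + m^4 * (-3)
C) m * 5 + m^2 * (-1) + 9 - 2 * m^3 + m^4 * (-3)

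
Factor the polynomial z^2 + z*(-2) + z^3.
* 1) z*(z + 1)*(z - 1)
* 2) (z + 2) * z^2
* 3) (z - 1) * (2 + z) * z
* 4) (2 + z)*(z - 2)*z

We need to factor z^2 + z*(-2) + z^3.
The factored form is (z - 1) * (2 + z) * z.
3) (z - 1) * (2 + z) * z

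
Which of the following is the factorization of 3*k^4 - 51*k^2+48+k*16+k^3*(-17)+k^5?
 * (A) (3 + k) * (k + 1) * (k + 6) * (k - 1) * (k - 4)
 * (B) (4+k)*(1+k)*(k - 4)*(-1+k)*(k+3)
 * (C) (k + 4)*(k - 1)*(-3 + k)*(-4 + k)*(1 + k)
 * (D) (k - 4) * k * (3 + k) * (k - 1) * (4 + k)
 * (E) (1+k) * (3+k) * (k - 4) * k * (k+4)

We need to factor 3*k^4 - 51*k^2+48+k*16+k^3*(-17)+k^5.
The factored form is (4+k)*(1+k)*(k - 4)*(-1+k)*(k+3).
B) (4+k)*(1+k)*(k - 4)*(-1+k)*(k+3)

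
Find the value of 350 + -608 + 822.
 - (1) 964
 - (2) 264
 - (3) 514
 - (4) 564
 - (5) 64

First: 350 + -608 = -258
Then: -258 + 822 = 564
4) 564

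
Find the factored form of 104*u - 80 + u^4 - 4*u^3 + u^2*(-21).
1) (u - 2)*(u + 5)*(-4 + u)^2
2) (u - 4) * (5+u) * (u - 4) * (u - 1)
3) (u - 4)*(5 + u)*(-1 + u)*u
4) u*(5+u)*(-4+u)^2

We need to factor 104*u - 80 + u^4 - 4*u^3 + u^2*(-21).
The factored form is (u - 4) * (5+u) * (u - 4) * (u - 1).
2) (u - 4) * (5+u) * (u - 4) * (u - 1)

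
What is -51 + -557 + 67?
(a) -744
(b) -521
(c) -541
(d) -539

First: -51 + -557 = -608
Then: -608 + 67 = -541
c) -541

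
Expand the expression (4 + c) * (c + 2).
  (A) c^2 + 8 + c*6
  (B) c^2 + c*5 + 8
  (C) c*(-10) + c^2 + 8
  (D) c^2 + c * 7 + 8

Expanding (4 + c) * (c + 2):
= c^2 + 8 + c*6
A) c^2 + 8 + c*6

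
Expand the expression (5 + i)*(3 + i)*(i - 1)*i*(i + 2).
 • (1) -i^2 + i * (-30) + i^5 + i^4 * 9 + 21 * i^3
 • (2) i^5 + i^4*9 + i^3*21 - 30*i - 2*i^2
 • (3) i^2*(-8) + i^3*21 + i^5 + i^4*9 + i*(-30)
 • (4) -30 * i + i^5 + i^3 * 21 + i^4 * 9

Expanding (5 + i)*(3 + i)*(i - 1)*i*(i + 2):
= -i^2 + i * (-30) + i^5 + i^4 * 9 + 21 * i^3
1) -i^2 + i * (-30) + i^5 + i^4 * 9 + 21 * i^3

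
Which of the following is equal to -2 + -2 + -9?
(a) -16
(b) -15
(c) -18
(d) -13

First: -2 + -2 = -4
Then: -4 + -9 = -13
d) -13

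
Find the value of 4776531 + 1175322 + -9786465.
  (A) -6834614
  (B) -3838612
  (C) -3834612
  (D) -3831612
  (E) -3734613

First: 4776531 + 1175322 = 5951853
Then: 5951853 + -9786465 = -3834612
C) -3834612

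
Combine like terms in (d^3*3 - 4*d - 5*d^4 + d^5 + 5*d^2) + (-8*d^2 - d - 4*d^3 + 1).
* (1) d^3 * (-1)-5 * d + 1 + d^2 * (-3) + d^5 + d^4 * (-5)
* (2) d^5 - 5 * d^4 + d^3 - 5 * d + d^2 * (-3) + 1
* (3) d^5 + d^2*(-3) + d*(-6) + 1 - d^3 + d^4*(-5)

Adding the polynomials and combining like terms:
(d^3*3 - 4*d - 5*d^4 + d^5 + 5*d^2) + (-8*d^2 - d - 4*d^3 + 1)
= d^3 * (-1)-5 * d + 1 + d^2 * (-3) + d^5 + d^4 * (-5)
1) d^3 * (-1)-5 * d + 1 + d^2 * (-3) + d^5 + d^4 * (-5)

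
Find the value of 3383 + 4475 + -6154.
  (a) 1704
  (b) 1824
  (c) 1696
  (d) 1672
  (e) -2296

First: 3383 + 4475 = 7858
Then: 7858 + -6154 = 1704
a) 1704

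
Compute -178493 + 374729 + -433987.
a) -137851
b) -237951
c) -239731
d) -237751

First: -178493 + 374729 = 196236
Then: 196236 + -433987 = -237751
d) -237751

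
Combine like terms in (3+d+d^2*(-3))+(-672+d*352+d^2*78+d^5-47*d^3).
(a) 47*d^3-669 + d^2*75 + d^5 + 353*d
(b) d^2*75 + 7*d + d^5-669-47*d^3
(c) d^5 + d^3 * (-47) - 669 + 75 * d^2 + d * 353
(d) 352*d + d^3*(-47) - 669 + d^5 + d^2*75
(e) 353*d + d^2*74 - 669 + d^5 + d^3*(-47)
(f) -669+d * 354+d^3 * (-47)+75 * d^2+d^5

Adding the polynomials and combining like terms:
(3 + d + d^2*(-3)) + (-672 + d*352 + d^2*78 + d^5 - 47*d^3)
= d^5 + d^3 * (-47) - 669 + 75 * d^2 + d * 353
c) d^5 + d^3 * (-47) - 669 + 75 * d^2 + d * 353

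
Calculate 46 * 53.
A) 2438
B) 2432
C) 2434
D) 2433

46 * 53 = 2438
A) 2438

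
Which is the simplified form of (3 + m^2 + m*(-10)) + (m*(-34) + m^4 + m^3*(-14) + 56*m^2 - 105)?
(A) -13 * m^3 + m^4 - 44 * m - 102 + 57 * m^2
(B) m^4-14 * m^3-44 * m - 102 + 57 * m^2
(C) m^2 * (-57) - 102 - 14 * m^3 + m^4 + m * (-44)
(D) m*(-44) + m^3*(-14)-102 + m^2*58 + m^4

Adding the polynomials and combining like terms:
(3 + m^2 + m*(-10)) + (m*(-34) + m^4 + m^3*(-14) + 56*m^2 - 105)
= m^4-14 * m^3-44 * m - 102 + 57 * m^2
B) m^4-14 * m^3-44 * m - 102 + 57 * m^2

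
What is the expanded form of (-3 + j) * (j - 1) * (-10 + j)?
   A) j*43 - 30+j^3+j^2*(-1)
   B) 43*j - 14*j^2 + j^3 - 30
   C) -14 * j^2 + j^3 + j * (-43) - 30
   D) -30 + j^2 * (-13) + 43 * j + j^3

Expanding (-3 + j) * (j - 1) * (-10 + j):
= 43*j - 14*j^2 + j^3 - 30
B) 43*j - 14*j^2 + j^3 - 30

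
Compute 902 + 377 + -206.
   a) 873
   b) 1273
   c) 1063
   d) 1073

First: 902 + 377 = 1279
Then: 1279 + -206 = 1073
d) 1073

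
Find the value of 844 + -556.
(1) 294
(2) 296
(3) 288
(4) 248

844 + -556 = 288
3) 288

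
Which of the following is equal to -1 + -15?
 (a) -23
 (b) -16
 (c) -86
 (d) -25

-1 + -15 = -16
b) -16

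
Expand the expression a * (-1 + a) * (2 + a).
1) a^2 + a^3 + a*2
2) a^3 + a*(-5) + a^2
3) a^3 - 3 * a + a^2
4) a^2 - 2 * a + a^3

Expanding a * (-1 + a) * (2 + a):
= a^2 - 2 * a + a^3
4) a^2 - 2 * a + a^3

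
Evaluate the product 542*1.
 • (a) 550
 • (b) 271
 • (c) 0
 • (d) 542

542 * 1 = 542
d) 542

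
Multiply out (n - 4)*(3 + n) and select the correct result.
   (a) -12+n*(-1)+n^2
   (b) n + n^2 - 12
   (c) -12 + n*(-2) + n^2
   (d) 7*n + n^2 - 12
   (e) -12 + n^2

Expanding (n - 4)*(3 + n):
= -12+n*(-1)+n^2
a) -12+n*(-1)+n^2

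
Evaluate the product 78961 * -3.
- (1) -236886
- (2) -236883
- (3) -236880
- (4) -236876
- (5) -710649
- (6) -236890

78961 * -3 = -236883
2) -236883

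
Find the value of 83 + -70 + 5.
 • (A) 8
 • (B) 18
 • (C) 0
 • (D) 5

First: 83 + -70 = 13
Then: 13 + 5 = 18
B) 18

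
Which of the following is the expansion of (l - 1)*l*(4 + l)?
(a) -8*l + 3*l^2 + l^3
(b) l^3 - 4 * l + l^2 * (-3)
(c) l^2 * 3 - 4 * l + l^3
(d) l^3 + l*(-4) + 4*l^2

Expanding (l - 1)*l*(4 + l):
= l^2 * 3 - 4 * l + l^3
c) l^2 * 3 - 4 * l + l^3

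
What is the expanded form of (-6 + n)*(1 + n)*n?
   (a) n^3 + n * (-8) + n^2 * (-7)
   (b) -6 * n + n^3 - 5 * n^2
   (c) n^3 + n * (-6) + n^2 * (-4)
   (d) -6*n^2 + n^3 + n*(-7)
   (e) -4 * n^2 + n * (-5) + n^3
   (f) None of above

Expanding (-6 + n)*(1 + n)*n:
= -6 * n + n^3 - 5 * n^2
b) -6 * n + n^3 - 5 * n^2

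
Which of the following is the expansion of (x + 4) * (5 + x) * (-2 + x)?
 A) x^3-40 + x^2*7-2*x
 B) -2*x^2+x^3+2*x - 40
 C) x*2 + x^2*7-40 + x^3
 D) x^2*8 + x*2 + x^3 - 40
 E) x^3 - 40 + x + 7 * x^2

Expanding (x + 4) * (5 + x) * (-2 + x):
= x*2 + x^2*7-40 + x^3
C) x*2 + x^2*7-40 + x^3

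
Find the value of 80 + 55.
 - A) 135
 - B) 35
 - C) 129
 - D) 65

80 + 55 = 135
A) 135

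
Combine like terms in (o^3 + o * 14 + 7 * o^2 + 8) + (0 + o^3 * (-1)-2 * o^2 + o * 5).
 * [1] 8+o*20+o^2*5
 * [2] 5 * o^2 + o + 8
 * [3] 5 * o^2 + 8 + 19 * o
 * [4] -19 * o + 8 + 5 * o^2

Adding the polynomials and combining like terms:
(o^3 + o*14 + 7*o^2 + 8) + (0 + o^3*(-1) - 2*o^2 + o*5)
= 5 * o^2 + 8 + 19 * o
3) 5 * o^2 + 8 + 19 * o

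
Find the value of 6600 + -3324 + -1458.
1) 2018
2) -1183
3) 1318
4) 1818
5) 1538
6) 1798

First: 6600 + -3324 = 3276
Then: 3276 + -1458 = 1818
4) 1818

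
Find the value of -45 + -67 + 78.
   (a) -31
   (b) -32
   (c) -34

First: -45 + -67 = -112
Then: -112 + 78 = -34
c) -34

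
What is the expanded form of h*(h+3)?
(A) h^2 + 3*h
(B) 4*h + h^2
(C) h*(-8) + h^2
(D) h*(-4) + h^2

Expanding h*(h+3):
= h^2 + 3*h
A) h^2 + 3*h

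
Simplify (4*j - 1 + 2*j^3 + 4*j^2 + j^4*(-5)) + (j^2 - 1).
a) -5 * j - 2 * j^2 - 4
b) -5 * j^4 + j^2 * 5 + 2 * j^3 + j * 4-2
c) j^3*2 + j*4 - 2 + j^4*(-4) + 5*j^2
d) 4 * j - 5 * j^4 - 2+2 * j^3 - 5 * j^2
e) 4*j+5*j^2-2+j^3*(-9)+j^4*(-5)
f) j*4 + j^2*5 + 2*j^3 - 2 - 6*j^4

Adding the polynomials and combining like terms:
(4*j - 1 + 2*j^3 + 4*j^2 + j^4*(-5)) + (j^2 - 1)
= -5 * j^4 + j^2 * 5 + 2 * j^3 + j * 4-2
b) -5 * j^4 + j^2 * 5 + 2 * j^3 + j * 4-2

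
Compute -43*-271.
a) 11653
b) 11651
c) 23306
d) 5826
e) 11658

-43 * -271 = 11653
a) 11653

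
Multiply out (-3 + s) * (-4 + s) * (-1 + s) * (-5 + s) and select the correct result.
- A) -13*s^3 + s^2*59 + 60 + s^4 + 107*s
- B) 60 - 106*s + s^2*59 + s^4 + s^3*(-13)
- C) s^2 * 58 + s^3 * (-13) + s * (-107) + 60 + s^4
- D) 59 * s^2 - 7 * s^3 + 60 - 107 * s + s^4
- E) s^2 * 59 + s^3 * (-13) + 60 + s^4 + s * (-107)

Expanding (-3 + s) * (-4 + s) * (-1 + s) * (-5 + s):
= s^2 * 59 + s^3 * (-13) + 60 + s^4 + s * (-107)
E) s^2 * 59 + s^3 * (-13) + 60 + s^4 + s * (-107)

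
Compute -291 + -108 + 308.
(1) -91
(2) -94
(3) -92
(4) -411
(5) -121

First: -291 + -108 = -399
Then: -399 + 308 = -91
1) -91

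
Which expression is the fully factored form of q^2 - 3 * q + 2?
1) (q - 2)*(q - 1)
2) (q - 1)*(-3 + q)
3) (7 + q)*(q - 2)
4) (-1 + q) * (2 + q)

We need to factor q^2 - 3 * q + 2.
The factored form is (q - 2)*(q - 1).
1) (q - 2)*(q - 1)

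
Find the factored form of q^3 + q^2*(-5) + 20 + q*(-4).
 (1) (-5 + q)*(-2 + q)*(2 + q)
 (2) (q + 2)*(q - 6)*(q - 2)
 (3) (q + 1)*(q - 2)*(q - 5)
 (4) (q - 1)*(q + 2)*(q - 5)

We need to factor q^3 + q^2*(-5) + 20 + q*(-4).
The factored form is (-5 + q)*(-2 + q)*(2 + q).
1) (-5 + q)*(-2 + q)*(2 + q)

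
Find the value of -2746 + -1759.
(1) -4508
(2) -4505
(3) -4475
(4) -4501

-2746 + -1759 = -4505
2) -4505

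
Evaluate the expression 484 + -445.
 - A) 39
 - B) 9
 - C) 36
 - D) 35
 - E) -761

484 + -445 = 39
A) 39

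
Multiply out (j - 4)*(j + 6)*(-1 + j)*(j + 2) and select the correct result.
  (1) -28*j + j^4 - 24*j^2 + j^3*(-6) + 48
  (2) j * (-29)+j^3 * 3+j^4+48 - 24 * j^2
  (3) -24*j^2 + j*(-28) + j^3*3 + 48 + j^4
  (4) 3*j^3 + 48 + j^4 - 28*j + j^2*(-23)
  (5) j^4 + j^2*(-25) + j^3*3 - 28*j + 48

Expanding (j - 4)*(j + 6)*(-1 + j)*(j + 2):
= -24*j^2 + j*(-28) + j^3*3 + 48 + j^4
3) -24*j^2 + j*(-28) + j^3*3 + 48 + j^4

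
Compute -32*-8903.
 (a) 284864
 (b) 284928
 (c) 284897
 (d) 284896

-32 * -8903 = 284896
d) 284896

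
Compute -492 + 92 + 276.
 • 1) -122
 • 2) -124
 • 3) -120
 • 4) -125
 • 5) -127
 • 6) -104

First: -492 + 92 = -400
Then: -400 + 276 = -124
2) -124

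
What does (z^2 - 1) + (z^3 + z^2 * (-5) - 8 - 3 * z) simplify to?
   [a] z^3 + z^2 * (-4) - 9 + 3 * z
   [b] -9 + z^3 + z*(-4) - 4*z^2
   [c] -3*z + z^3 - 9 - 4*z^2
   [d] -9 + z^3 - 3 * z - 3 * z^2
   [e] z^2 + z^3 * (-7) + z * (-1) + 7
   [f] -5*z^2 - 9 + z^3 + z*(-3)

Adding the polynomials and combining like terms:
(z^2 - 1) + (z^3 + z^2*(-5) - 8 - 3*z)
= -3*z + z^3 - 9 - 4*z^2
c) -3*z + z^3 - 9 - 4*z^2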